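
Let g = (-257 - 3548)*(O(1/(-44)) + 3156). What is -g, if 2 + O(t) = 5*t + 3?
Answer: 528525915/44 ≈ 1.2012e+7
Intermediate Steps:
O(t) = 1 + 5*t (O(t) = -2 + (5*t + 3) = -2 + (3 + 5*t) = 1 + 5*t)
g = -528525915/44 (g = (-257 - 3548)*((1 + 5/(-44)) + 3156) = -3805*((1 + 5*(-1/44)) + 3156) = -3805*((1 - 5/44) + 3156) = -3805*(39/44 + 3156) = -3805*138903/44 = -528525915/44 ≈ -1.2012e+7)
-g = -1*(-528525915/44) = 528525915/44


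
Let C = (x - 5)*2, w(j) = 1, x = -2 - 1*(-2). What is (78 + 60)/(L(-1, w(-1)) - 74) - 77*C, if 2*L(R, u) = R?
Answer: 114454/149 ≈ 768.15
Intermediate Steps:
x = 0 (x = -2 + 2 = 0)
L(R, u) = R/2
C = -10 (C = (0 - 5)*2 = -5*2 = -10)
(78 + 60)/(L(-1, w(-1)) - 74) - 77*C = (78 + 60)/((½)*(-1) - 74) - 77*(-10) = 138/(-½ - 74) + 770 = 138/(-149/2) + 770 = 138*(-2/149) + 770 = -276/149 + 770 = 114454/149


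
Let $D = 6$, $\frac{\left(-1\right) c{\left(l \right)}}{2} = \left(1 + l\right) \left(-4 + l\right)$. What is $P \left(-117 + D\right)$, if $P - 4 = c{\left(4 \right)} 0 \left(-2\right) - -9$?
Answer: $-1443$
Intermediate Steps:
$c{\left(l \right)} = - 2 \left(1 + l\right) \left(-4 + l\right)$
$P = 13$ ($P = 4 + \left(\left(8 - 2 \cdot 4^{2} + 6 \cdot 4\right) 0 \left(-2\right) - -9\right) = 4 + \left(\left(8 - 32 + 24\right) 0 \left(-2\right) + 9\right) = 4 + \left(0 \cdot 0 \left(-2\right) + 9\right) = 4 + \left(0 \left(-2\right) + 9\right) = 4 + \left(0 + 9\right) = 4 + 9 = 13$)
$P \left(-117 + D\right) = 13 \left(-117 + 6\right) = 13 \left(-111\right) = -1443$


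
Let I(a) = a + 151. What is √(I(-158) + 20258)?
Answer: √20251 ≈ 142.31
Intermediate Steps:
I(a) = 151 + a
√(I(-158) + 20258) = √((151 - 158) + 20258) = √(-7 + 20258) = √20251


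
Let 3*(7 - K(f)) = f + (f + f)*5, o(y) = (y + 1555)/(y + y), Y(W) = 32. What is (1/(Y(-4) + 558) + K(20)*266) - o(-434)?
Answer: -13553286653/768180 ≈ -17643.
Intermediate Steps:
o(y) = (1555 + y)/(2*y) (o(y) = (1555 + y)/((2*y)) = (1555 + y)*(1/(2*y)) = (1555 + y)/(2*y))
K(f) = 7 - 11*f/3 (K(f) = 7 - (f + (f + f)*5)/3 = 7 - (f + (2*f)*5)/3 = 7 - (f + 10*f)/3 = 7 - 11*f/3)
(1/(Y(-4) + 558) + K(20)*266) - o(-434) = (1/(32 + 558) + (7 - 11/3*20)*266) - (1555 - 434)/(2*(-434)) = (1/590 + (7 - 220/3)*266) - (-1)*1121/(2*434) = (1/590 - 199/3*266) - 1*(-1121/868) = (1/590 - 52934/3) + 1121/868 = -31231057/1770 + 1121/868 = -13553286653/768180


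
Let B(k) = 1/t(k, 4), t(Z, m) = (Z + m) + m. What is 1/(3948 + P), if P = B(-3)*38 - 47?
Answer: 5/19543 ≈ 0.00025585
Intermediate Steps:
t(Z, m) = Z + 2*m
B(k) = 1/(8 + k) (B(k) = 1/(k + 2*4) = 1/(k + 8) = 1/(8 + k))
P = -197/5 (P = 38/(8 - 3) - 47 = 38/5 - 47 = -197/5 ≈ -39.400)
1/(3948 + P) = 1/(3948 - 197/5) = 1/(19543/5) = 5/19543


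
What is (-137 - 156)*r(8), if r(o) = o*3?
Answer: -7032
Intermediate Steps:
r(o) = 3*o
(-137 - 156)*r(8) = (-137 - 156)*(3*8) = -293*24 = -7032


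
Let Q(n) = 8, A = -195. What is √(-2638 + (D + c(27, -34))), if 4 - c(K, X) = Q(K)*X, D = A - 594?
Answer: I*√3151 ≈ 56.134*I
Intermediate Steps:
D = -789 (D = -195 - 594 = -789)
c(K, X) = 4 - 8*X
√(-2638 + (D + c(27, -34))) = √(-2638 + (-789 + (4 - 8*(-34)))) = √(-2638 + (-789 + (4 + 272))) = √(-2638 + (-789 + 276)) = √(-2638 - 513) = √(-3151) = I*√3151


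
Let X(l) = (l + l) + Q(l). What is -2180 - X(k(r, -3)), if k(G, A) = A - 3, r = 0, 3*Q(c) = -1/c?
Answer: -39025/18 ≈ -2168.1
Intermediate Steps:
Q(c) = -1/(3*c) (Q(c) = (-1/c)/3 = -1/(3*c))
k(G, A) = -3 + A
X(l) = 2*l - 1/(3*l) (X(l) = (l + l) - 1/(3*l) = 2*l - 1/(3*l))
-2180 - X(k(r, -3)) = -2180 - (2*(-3 - 3) - 1/(3*(-3 - 3))) = -2180 - (2*(-6) - ⅓/(-6)) = -2180 - (-12 - ⅓*(-⅙)) = -2180 - (-12 + 1/18) = -2180 - 1*(-215/18) = -2180 + 215/18 = -39025/18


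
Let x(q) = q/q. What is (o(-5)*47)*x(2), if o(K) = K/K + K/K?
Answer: 94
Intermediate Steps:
x(q) = 1
o(K) = 2 (o(K) = 1 + 1 = 2)
(o(-5)*47)*x(2) = (2*47)*1 = 94*1 = 94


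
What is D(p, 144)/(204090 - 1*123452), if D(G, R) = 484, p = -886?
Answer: 242/40319 ≈ 0.0060021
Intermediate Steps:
D(p, 144)/(204090 - 1*123452) = 484/(204090 - 1*123452) = 484/(204090 - 123452) = 484/80638 = 484*(1/80638) = 242/40319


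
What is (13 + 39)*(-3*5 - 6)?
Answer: -1092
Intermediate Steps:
(13 + 39)*(-3*5 - 6) = 52*(-15 - 6) = 52*(-21) = -1092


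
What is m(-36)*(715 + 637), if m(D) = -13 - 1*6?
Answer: -25688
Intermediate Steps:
m(D) = -19 (m(D) = -13 - 6 = -19)
m(-36)*(715 + 637) = -19*(715 + 637) = -19*1352 = -25688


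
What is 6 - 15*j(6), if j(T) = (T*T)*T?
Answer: -3234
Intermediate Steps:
j(T) = T³ (j(T) = T²*T = T³)
6 - 15*j(6) = 6 - 15*6³ = 6 - 15*216 = 6 - 3240 = -3234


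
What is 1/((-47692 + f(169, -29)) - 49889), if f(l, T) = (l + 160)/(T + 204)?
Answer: -25/2439478 ≈ -1.0248e-5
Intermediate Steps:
f(l, T) = (160 + l)/(204 + T)
1/((-47692 + f(169, -29)) - 49889) = 1/((-47692 + (160 + 169)/(204 - 29)) - 49889) = 1/((-47692 + 329/175) - 49889) = 1/((-47692 + (1/175)*329) - 49889) = 1/((-47692 + 47/25) - 49889) = 1/(-1192253/25 - 49889) = 1/(-2439478/25) = -25/2439478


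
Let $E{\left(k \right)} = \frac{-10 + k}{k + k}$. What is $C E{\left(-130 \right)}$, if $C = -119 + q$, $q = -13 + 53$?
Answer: $- \frac{553}{13} \approx -42.538$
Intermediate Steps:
$q = 40$
$E{\left(k \right)} = \frac{-10 + k}{2 k}$
$C = -79$ ($C = -119 + 40 = -79$)
$C E{\left(-130 \right)} = - 79 \frac{-10 - 130}{2 \left(-130\right)} = - 79 \cdot \frac{1}{2} \left(- \frac{1}{130}\right) \left(-140\right) = \left(-79\right) \frac{7}{13} = - \frac{553}{13}$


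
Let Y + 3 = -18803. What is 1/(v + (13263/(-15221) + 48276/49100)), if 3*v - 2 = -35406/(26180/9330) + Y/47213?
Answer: -325121701575/1367246714120483 ≈ -0.00023779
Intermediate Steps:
Y = -18806 (Y = -3 - 18803 = -18806)
v = -111387623701/26486493 (v = 2/3 + (-35406/(26180/9330) - 18806/47213)/3 = 2/3 + (-35406/(26180*(1/9330)) - 18806*1/47213)/3 = 2/3 + (-35406/2618/933 - 18806/47213)/3 = 2/3 + (-35406*933/2618 - 18806/47213)/3 = 2/3 + (-2359557/187 - 18806/47213)/3 = 2/3 + (1/3)*(-111405281363/8828831) = 2/3 - 111405281363/26486493 = -111387623701/26486493 ≈ -4205.5)
1/(v + (13263/(-15221) + 48276/49100)) = 1/(-111387623701/26486493 + (13263/(-15221) + 48276/49100)) = 1/(-111387623701/26486493 + (13263*(-1/15221) + 48276*(1/49100))) = 1/(-111387623701/26486493 + (-13263/15221 + 12069/12275)) = 1/(-111387623701/26486493 + 42564/380525) = 1/(-1367246714120483/325121701575) = -325121701575/1367246714120483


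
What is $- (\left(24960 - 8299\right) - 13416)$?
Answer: $-3245$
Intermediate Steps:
$- (\left(24960 - 8299\right) - 13416) = - (16661 - 13416) = \left(-1\right) 3245 = -3245$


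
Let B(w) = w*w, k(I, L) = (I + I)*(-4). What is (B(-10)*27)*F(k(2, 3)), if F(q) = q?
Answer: -43200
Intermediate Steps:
k(I, L) = -8*I (k(I, L) = (2*I)*(-4) = -8*I)
B(w) = w**2
(B(-10)*27)*F(k(2, 3)) = ((-10)**2*27)*(-8*2) = (100*27)*(-16) = 2700*(-16) = -43200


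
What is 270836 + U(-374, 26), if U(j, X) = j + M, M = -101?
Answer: 270361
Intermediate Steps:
U(j, X) = -101 + j (U(j, X) = j - 101 = -101 + j)
270836 + U(-374, 26) = 270836 + (-101 - 374) = 270836 - 475 = 270361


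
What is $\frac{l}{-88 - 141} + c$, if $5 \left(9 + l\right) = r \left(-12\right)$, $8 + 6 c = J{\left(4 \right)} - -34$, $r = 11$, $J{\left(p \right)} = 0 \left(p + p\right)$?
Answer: $\frac{15416}{3435} \approx 4.4879$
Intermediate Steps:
$J{\left(p \right)} = 0$ ($J{\left(p \right)} = 0 \cdot 2 p = 0$)
$c = \frac{13}{3}$ ($c = - \frac{4}{3} + \frac{0 - -34}{6} = - \frac{4}{3} + \frac{0 + 34}{6} = - \frac{4}{3} + \frac{1}{6} \cdot 34 = - \frac{4}{3} + \frac{17}{3} = \frac{13}{3} \approx 4.3333$)
$l = - \frac{177}{5}$ ($l = -9 + \frac{11 \left(-12\right)}{5} = -9 + \frac{1}{5} \left(-132\right) = -9 - \frac{132}{5} = - \frac{177}{5} \approx -35.4$)
$\frac{l}{-88 - 141} + c = \frac{1}{-88 - 141} \left(- \frac{177}{5}\right) + \frac{13}{3} = \frac{1}{-229} \left(- \frac{177}{5}\right) + \frac{13}{3} = \left(- \frac{1}{229}\right) \left(- \frac{177}{5}\right) + \frac{13}{3} = \frac{177}{1145} + \frac{13}{3} = \frac{15416}{3435}$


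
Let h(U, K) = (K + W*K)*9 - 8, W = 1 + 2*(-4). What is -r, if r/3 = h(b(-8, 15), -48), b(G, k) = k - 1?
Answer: -7752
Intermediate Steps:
W = -7 (W = 1 - 8 = -7)
b(G, k) = -1 + k
h(U, K) = -8 - 54*K (h(U, K) = (K - 7*K)*9 - 8 = -6*K*9 - 8 = -54*K - 8 = -8 - 54*K)
r = 7752 (r = 3*(-8 - 54*(-48)) = 3*(-8 + 2592) = 3*2584 = 7752)
-r = -1*7752 = -7752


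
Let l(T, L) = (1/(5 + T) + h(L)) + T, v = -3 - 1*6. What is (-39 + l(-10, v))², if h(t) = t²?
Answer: 25281/25 ≈ 1011.2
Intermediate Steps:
v = -9 (v = -3 - 6 = -9)
l(T, L) = T + L² + 1/(5 + T) (l(T, L) = (1/(5 + T) + L²) + T = (L² + 1/(5 + T)) + T = T + L² + 1/(5 + T))
(-39 + l(-10, v))² = (-39 + (1 + (-10)² + 5*(-10) + 5*(-9)² - 10*(-9)²)/(5 - 10))² = (-39 + (1 + 100 - 50 + 5*81 - 10*81)/(-5))² = (-39 - (1 + 100 - 50 + 405 - 810)/5)² = (-39 - ⅕*(-354))² = (-39 + 354/5)² = (159/5)² = 25281/25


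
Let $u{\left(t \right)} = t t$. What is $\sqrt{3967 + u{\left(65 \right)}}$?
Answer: $64 \sqrt{2} \approx 90.51$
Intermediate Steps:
$u{\left(t \right)} = t^{2}$
$\sqrt{3967 + u{\left(65 \right)}} = \sqrt{3967 + 65^{2}} = \sqrt{3967 + 4225} = \sqrt{8192} = 64 \sqrt{2}$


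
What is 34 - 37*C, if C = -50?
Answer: 1884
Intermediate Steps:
34 - 37*C = 34 - 37*(-50) = 34 + 1850 = 1884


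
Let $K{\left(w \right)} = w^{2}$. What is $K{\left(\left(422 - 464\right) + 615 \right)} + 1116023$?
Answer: $1444352$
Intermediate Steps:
$K{\left(\left(422 - 464\right) + 615 \right)} + 1116023 = \left(\left(422 - 464\right) + 615\right)^{2} + 1116023 = \left(-42 + 615\right)^{2} + 1116023 = 573^{2} + 1116023 = 328329 + 1116023 = 1444352$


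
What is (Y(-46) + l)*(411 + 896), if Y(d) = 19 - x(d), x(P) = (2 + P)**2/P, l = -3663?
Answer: -108277108/23 ≈ -4.7077e+6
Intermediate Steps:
x(P) = (2 + P)**2/P
Y(d) = 19 - (2 + d)**2/d
(Y(-46) + l)*(411 + 896) = ((19 - 1*(2 - 46)**2/(-46)) - 3663)*(411 + 896) = ((19 - 1*(-1/46)*(-44)**2) - 3663)*1307 = ((19 - 1*(-1/46)*1936) - 3663)*1307 = ((19 + 968/23) - 3663)*1307 = (1405/23 - 3663)*1307 = -82844/23*1307 = -108277108/23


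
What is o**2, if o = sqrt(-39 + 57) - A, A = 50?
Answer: 2518 - 300*sqrt(2) ≈ 2093.7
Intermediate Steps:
o = -50 + 3*sqrt(2) (o = sqrt(-39 + 57) - 1*50 = sqrt(18) - 50 = 3*sqrt(2) - 50 = -50 + 3*sqrt(2) ≈ -45.757)
o**2 = (-50 + 3*sqrt(2))**2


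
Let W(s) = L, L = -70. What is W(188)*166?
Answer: -11620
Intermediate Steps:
W(s) = -70
W(188)*166 = -70*166 = -11620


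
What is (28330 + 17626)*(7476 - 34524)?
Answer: -1243017888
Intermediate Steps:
(28330 + 17626)*(7476 - 34524) = 45956*(-27048) = -1243017888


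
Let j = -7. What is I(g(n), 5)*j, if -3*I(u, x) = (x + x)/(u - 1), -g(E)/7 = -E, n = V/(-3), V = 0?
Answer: -70/3 ≈ -23.333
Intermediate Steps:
n = 0 (n = 0/(-3) = 0*(-1/3) = 0)
g(E) = 7*E (g(E) = -(-7)*E = 7*E)
I(u, x) = -2*x/(3*(-1 + u)) (I(u, x) = -(x + x)/(3*(u - 1)) = -2*x/(3*(-1 + u)))
I(g(n), 5)*j = -2*5/(-3 + 3*(7*0))*(-7) = -2*5/(-3 + 3*0)*(-7) = -2*5/(-3 + 0)*(-7) = -2*5/(-3)*(-7) = -2*5*(-1/3)*(-7) = (10/3)*(-7) = -70/3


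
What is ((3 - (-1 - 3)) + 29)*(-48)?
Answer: -1728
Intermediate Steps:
((3 - (-1 - 3)) + 29)*(-48) = ((3 - 1*(-4)) + 29)*(-48) = ((3 + 4) + 29)*(-48) = (7 + 29)*(-48) = 36*(-48) = -1728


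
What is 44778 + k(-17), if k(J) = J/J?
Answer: 44779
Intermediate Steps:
k(J) = 1
44778 + k(-17) = 44778 + 1 = 44779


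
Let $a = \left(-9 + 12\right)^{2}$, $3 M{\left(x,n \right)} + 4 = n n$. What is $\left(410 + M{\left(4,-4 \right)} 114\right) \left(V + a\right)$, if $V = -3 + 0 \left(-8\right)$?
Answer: $5196$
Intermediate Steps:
$M{\left(x,n \right)} = - \frac{4}{3} + \frac{n^{2}}{3}$ ($M{\left(x,n \right)} = - \frac{4}{3} + \frac{n n}{3} = - \frac{4}{3} + \frac{n^{2}}{3}$)
$V = -3$ ($V = -3 + 0 = -3$)
$a = 9$ ($a = 3^{2} = 9$)
$\left(410 + M{\left(4,-4 \right)} 114\right) \left(V + a\right) = \left(410 + \left(- \frac{4}{3} + \frac{\left(-4\right)^{2}}{3}\right) 114\right) \left(-3 + 9\right) = \left(410 + \left(- \frac{4}{3} + \frac{1}{3} \cdot 16\right) 114\right) 6 = \left(410 + \left(- \frac{4}{3} + \frac{16}{3}\right) 114\right) 6 = \left(410 + 4 \cdot 114\right) 6 = \left(410 + 456\right) 6 = 866 \cdot 6 = 5196$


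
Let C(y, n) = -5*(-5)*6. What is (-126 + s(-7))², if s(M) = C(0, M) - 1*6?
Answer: 324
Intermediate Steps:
C(y, n) = 150 (C(y, n) = 25*6 = 150)
s(M) = 144 (s(M) = 150 - 1*6 = 150 - 6 = 144)
(-126 + s(-7))² = (-126 + 144)² = 18² = 324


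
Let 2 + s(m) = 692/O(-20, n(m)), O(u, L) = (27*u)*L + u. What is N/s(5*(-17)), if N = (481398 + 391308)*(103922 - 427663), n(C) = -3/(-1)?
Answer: 38612530796620/331 ≈ 1.1665e+11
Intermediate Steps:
n(C) = 3 (n(C) = -3*(-1) = 3)
O(u, L) = u + 27*L*u (O(u, L) = 27*L*u + u = u + 27*L*u)
s(m) = -993/410 (s(m) = -2 + 692/((-20*(1 + 27*3))) = -2 + 692/((-20*(1 + 81))) = -2 + 692/((-20*82)) = -2 + 692/(-1640) = -2 + 692*(-1/1640) = -2 - 173/410 = -993/410)
N = -282530713146 (N = 872706*(-323741) = -282530713146)
N/s(5*(-17)) = -282530713146/(-993/410) = -282530713146*(-410/993) = 38612530796620/331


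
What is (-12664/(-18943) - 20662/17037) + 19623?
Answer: 6332792253395/322731891 ≈ 19622.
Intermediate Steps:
(-12664/(-18943) - 20662/17037) + 19623 = (-12664*(-1/18943) - 20662*1/17037) + 19623 = (12664/18943 - 20662/17037) + 19623 = -175643698/322731891 + 19623 = 6332792253395/322731891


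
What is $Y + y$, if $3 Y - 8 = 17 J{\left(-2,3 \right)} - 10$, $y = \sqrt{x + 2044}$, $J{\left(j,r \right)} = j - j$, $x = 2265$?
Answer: $- \frac{2}{3} + \sqrt{4309} \approx 64.976$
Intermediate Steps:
$J{\left(j,r \right)} = 0$
$y = \sqrt{4309}$ ($y = \sqrt{2265 + 2044} = \sqrt{4309} \approx 65.643$)
$Y = - \frac{2}{3}$ ($Y = \frac{8}{3} + \frac{17 \cdot 0 - 10}{3} = \frac{8}{3} + \frac{0 - 10}{3} = \frac{8}{3} + \frac{1}{3} \left(-10\right) = \frac{8}{3} - \frac{10}{3} = - \frac{2}{3} \approx -0.66667$)
$Y + y = - \frac{2}{3} + \sqrt{4309}$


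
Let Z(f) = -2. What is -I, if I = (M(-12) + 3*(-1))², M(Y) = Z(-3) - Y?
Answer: -49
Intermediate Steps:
M(Y) = -2 - Y
I = 49 (I = ((-2 - 1*(-12)) + 3*(-1))² = ((-2 + 12) - 3)² = (10 - 3)² = 7² = 49)
-I = -1*49 = -49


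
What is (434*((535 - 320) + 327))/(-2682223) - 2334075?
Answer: -6260509883953/2682223 ≈ -2.3341e+6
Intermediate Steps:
(434*((535 - 320) + 327))/(-2682223) - 2334075 = (434*(215 + 327))*(-1/2682223) - 2334075 = (434*542)*(-1/2682223) - 2334075 = 235228*(-1/2682223) - 2334075 = -235228/2682223 - 2334075 = -6260509883953/2682223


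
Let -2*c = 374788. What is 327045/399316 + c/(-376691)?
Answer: 198024330599/150418743356 ≈ 1.3165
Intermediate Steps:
c = -187394 (c = -1/2*374788 = -187394)
327045/399316 + c/(-376691) = 327045/399316 - 187394/(-376691) = 327045*(1/399316) - 187394*(-1/376691) = 327045/399316 + 187394/376691 = 198024330599/150418743356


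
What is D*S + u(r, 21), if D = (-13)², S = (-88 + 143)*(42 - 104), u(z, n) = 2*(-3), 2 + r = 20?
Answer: -576296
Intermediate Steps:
r = 18 (r = -2 + 20 = 18)
u(z, n) = -6
S = -3410 (S = 55*(-62) = -3410)
D = 169
D*S + u(r, 21) = 169*(-3410) - 6 = -576290 - 6 = -576296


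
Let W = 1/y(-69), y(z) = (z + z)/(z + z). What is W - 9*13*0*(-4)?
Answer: 1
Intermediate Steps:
y(z) = 1 (y(z) = (2*z)/((2*z)) = (2*z)*(1/(2*z)) = 1)
W = 1 (W = 1/1 = 1)
W - 9*13*0*(-4) = 1 - 9*13*0*(-4) = 1 - 117*0 = 1 - 1*0 = 1 + 0 = 1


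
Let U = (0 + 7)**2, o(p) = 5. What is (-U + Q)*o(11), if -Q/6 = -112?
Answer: 3115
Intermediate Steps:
Q = 672 (Q = -6*(-112) = 672)
U = 49 (U = 7**2 = 49)
(-U + Q)*o(11) = (-1*49 + 672)*5 = (-49 + 672)*5 = 623*5 = 3115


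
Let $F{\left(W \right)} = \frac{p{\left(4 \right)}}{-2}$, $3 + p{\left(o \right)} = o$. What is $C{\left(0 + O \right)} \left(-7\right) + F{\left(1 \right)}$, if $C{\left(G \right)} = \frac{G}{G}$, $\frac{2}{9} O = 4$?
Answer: $- \frac{15}{2} \approx -7.5$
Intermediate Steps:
$O = 18$ ($O = \frac{9}{2} \cdot 4 = 18$)
$p{\left(o \right)} = -3 + o$
$C{\left(G \right)} = 1$
$F{\left(W \right)} = - \frac{1}{2}$ ($F{\left(W \right)} = \frac{-3 + 4}{-2} = 1 \left(- \frac{1}{2}\right) = - \frac{1}{2}$)
$C{\left(0 + O \right)} \left(-7\right) + F{\left(1 \right)} = 1 \left(-7\right) - \frac{1}{2} = -7 - \frac{1}{2} = - \frac{15}{2}$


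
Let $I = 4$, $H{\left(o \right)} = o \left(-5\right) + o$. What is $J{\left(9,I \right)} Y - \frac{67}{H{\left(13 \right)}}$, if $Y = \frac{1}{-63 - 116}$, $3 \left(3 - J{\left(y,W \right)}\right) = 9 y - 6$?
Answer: $\frac{13137}{9308} \approx 1.4114$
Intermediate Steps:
$H{\left(o \right)} = - 4 o$ ($H{\left(o \right)} = - 5 o + o = - 4 o$)
$J{\left(y,W \right)} = 5 - 3 y$ ($J{\left(y,W \right)} = 3 - \frac{9 y - 6}{3} = 3 - \frac{-6 + 9 y}{3} = 3 - \left(-2 + 3 y\right) = 5 - 3 y$)
$Y = - \frac{1}{179}$ ($Y = \frac{1}{-179} = - \frac{1}{179} \approx -0.0055866$)
$J{\left(9,I \right)} Y - \frac{67}{H{\left(13 \right)}} = \left(5 - 27\right) \left(- \frac{1}{179}\right) - \frac{67}{\left(-4\right) 13} = \left(5 - 27\right) \left(- \frac{1}{179}\right) - \frac{67}{-52} = \left(-22\right) \left(- \frac{1}{179}\right) - - \frac{67}{52} = \frac{22}{179} + \frac{67}{52} = \frac{13137}{9308}$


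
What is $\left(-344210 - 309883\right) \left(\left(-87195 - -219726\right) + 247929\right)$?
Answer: $-248856222780$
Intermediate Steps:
$\left(-344210 - 309883\right) \left(\left(-87195 - -219726\right) + 247929\right) = - 654093 \left(\left(-87195 + 219726\right) + 247929\right) = - 654093 \left(132531 + 247929\right) = \left(-654093\right) 380460 = -248856222780$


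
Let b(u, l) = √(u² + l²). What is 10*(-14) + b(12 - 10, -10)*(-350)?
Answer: -140 - 700*√26 ≈ -3709.3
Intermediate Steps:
b(u, l) = √(l² + u²)
10*(-14) + b(12 - 10, -10)*(-350) = 10*(-14) + √((-10)² + (12 - 10)²)*(-350) = -140 + √(100 + 2²)*(-350) = -140 + √(100 + 4)*(-350) = -140 + √104*(-350) = -140 + (2*√26)*(-350) = -140 - 700*√26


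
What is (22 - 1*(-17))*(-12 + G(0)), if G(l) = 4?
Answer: -312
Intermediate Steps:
(22 - 1*(-17))*(-12 + G(0)) = (22 - 1*(-17))*(-12 + 4) = (22 + 17)*(-8) = 39*(-8) = -312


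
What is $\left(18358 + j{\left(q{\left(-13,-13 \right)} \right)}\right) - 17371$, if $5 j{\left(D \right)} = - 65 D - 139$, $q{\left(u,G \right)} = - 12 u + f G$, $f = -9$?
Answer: $- \frac{12949}{5} \approx -2589.8$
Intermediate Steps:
$q{\left(u,G \right)} = - 12 u - 9 G$
$j{\left(D \right)} = - \frac{139}{5} - 13 D$ ($j{\left(D \right)} = \frac{- 65 D - 139}{5} = \frac{-139 - 65 D}{5} = - \frac{139}{5} - 13 D$)
$\left(18358 + j{\left(q{\left(-13,-13 \right)} \right)}\right) - 17371 = \left(18358 - \left(\frac{139}{5} + 13 \left(\left(-12\right) \left(-13\right) - -117\right)\right)\right) - 17371 = \left(18358 - \left(\frac{139}{5} + 13 \left(156 + 117\right)\right)\right) - 17371 = \left(18358 - \frac{17884}{5}\right) - 17371 = \frac{73906}{5} - 17371 = - \frac{12949}{5}$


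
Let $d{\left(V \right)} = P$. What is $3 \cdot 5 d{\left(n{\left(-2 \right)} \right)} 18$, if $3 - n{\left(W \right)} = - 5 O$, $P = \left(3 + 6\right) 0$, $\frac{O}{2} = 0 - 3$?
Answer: $0$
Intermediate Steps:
$O = -6$ ($O = 2 \left(0 - 3\right) = 2 \left(-3\right) = -6$)
$P = 0$ ($P = 9 \cdot 0 = 0$)
$n{\left(W \right)} = -27$ ($n{\left(W \right)} = 3 - \left(-5\right) \left(-6\right) = 3 - 30 = -27$)
$d{\left(V \right)} = 0$
$3 \cdot 5 d{\left(n{\left(-2 \right)} \right)} 18 = 3 \cdot 5 \cdot 0 \cdot 18 = 15 \cdot 0 \cdot 18 = 0 \cdot 18 = 0$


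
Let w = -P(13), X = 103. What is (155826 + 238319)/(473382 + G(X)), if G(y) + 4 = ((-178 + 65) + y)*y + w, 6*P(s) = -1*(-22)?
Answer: 1182435/1417033 ≈ 0.83444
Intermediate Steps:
P(s) = 11/3 (P(s) = (-1*(-22))/6 = (⅙)*22 = 11/3)
w = -11/3 (w = -1*11/3 = -11/3 ≈ -3.6667)
G(y) = -23/3 + y*(-113 + y) (G(y) = -4 + (((-178 + 65) + y)*y - 11/3) = -4 + ((-113 + y)*y - 11/3) = -4 + (y*(-113 + y) - 11/3) = -4 + (-11/3 + y*(-113 + y)) = -23/3 + y*(-113 + y))
(155826 + 238319)/(473382 + G(X)) = (155826 + 238319)/(473382 + (-23/3 + 103² - 113*103)) = 394145/(473382 + (-23/3 + 10609 - 11639)) = 394145/(473382 - 3113/3) = 394145/(1417033/3) = 394145*(3/1417033) = 1182435/1417033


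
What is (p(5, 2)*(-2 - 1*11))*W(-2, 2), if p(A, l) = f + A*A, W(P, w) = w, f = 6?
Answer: -806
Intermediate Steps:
p(A, l) = 6 + A² (p(A, l) = 6 + A*A = 6 + A²)
(p(5, 2)*(-2 - 1*11))*W(-2, 2) = ((6 + 5²)*(-2 - 1*11))*2 = ((6 + 25)*(-2 - 11))*2 = (31*(-13))*2 = -403*2 = -806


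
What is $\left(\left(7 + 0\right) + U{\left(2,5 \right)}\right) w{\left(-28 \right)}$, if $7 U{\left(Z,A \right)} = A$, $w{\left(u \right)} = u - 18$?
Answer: $- \frac{2484}{7} \approx -354.86$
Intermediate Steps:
$w{\left(u \right)} = -18 + u$ ($w{\left(u \right)} = u - 18 = -18 + u$)
$U{\left(Z,A \right)} = \frac{A}{7}$
$\left(\left(7 + 0\right) + U{\left(2,5 \right)}\right) w{\left(-28 \right)} = \left(\left(7 + 0\right) + \frac{1}{7} \cdot 5\right) \left(-18 - 28\right) = \left(7 + \frac{5}{7}\right) \left(-46\right) = \frac{54}{7} \left(-46\right) = - \frac{2484}{7}$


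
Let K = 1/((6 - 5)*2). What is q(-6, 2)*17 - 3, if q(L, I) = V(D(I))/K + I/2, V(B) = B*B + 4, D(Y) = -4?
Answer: 694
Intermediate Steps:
K = 1/2 (K = 1/(1*2) = 1/2 ≈ 0.50000)
V(B) = 4 + B**2 (V(B) = B**2 + 4 = 4 + B**2)
q(L, I) = 40 + I/2 (q(L, I) = (4 + (-4)**2)/(1/2) + I/2 = (4 + 16)*2 + I*(1/2) = 20*2 + I/2 = 40 + I/2)
q(-6, 2)*17 - 3 = (40 + (1/2)*2)*17 - 3 = (40 + 1)*17 - 3 = 41*17 - 3 = 697 - 3 = 694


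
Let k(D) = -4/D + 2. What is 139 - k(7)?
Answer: 963/7 ≈ 137.57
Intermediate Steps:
k(D) = 2 - 4/D (k(D) = -4/D + 2 = 2 - 4/D)
139 - k(7) = 139 - (2 - 4/7) = 139 - 1*10/7 = 139 - 10/7 = 963/7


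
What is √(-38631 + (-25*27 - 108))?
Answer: I*√39414 ≈ 198.53*I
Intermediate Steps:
√(-38631 + (-25*27 - 108)) = √(-38631 + (-675 - 108)) = √(-38631 - 783) = √(-39414) = I*√39414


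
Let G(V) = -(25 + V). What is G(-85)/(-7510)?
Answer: -6/751 ≈ -0.0079893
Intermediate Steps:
G(V) = -25 - V
G(-85)/(-7510) = (-25 - 1*(-85))/(-7510) = (-25 + 85)*(-1/7510) = 60*(-1/7510) = -6/751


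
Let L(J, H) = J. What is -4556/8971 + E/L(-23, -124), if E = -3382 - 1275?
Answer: 41673159/206333 ≈ 201.97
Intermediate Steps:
E = -4657
-4556/8971 + E/L(-23, -124) = -4556/8971 - 4657/(-23) = -4556*1/8971 - 4657*(-1/23) = -4556/8971 + 4657/23 = 41673159/206333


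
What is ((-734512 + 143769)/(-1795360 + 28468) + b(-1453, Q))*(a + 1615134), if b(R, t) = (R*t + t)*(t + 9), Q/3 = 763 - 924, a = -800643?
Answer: -159465642786698921745/588964 ≈ -2.7076e+14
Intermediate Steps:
Q = -483 (Q = 3*(763 - 924) = 3*(-161) = -483)
b(R, t) = (9 + t)*(t + R*t) (b(R, t) = (t + R*t)*(9 + t) = (9 + t)*(t + R*t))
((-734512 + 143769)/(-1795360 + 28468) + b(-1453, Q))*(a + 1615134) = ((-734512 + 143769)/(-1795360 + 28468) - 483*(9 - 483 + 9*(-1453) - 1453*(-483)))*(-800643 + 1615134) = (-590743/(-1766892) - 483*(9 - 483 - 13077 + 701799))*814491 = (-590743*(-1/1766892) - 483*688248)*814491 = (590743/1766892 - 332423784)*814491 = -587356923968585/1766892*814491 = -159465642786698921745/588964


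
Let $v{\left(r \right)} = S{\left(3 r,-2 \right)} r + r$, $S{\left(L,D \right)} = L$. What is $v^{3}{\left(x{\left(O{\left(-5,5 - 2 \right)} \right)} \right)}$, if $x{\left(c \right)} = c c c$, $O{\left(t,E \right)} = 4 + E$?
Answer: $44095475916289000$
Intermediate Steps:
$x{\left(c \right)} = c^{3}$ ($x{\left(c \right)} = c^{2} c = c^{3}$)
$v{\left(r \right)} = r + 3 r^{2}$ ($v{\left(r \right)} = 3 r r + r = 3 r^{2} + r = r + 3 r^{2}$)
$v^{3}{\left(x{\left(O{\left(-5,5 - 2 \right)} \right)} \right)} = \left(\left(4 + \left(5 - 2\right)\right)^{3} \left(1 + 3 \left(4 + \left(5 - 2\right)\right)^{3}\right)\right)^{3} = \left(\left(4 + 3\right)^{3} \left(1 + 3 \left(4 + 3\right)^{3}\right)\right)^{3} = \left(7^{3} \left(1 + 3 \cdot 7^{3}\right)\right)^{3} = \left(343 \left(1 + 3 \cdot 343\right)\right)^{3} = \left(343 \left(1 + 1029\right)\right)^{3} = \left(343 \cdot 1030\right)^{3} = 353290^{3} = 44095475916289000$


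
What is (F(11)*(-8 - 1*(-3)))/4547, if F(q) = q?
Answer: -55/4547 ≈ -0.012096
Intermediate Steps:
(F(11)*(-8 - 1*(-3)))/4547 = (11*(-8 - 1*(-3)))/4547 = (11*(-8 + 3))*(1/4547) = (11*(-5))*(1/4547) = -55*1/4547 = -55/4547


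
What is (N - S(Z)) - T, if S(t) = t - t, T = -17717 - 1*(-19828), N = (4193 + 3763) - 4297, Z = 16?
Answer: 1548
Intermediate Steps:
N = 3659 (N = 7956 - 4297 = 3659)
T = 2111 (T = -17717 + 19828 = 2111)
S(t) = 0
(N - S(Z)) - T = (3659 - 1*0) - 1*2111 = (3659 + 0) - 2111 = 3659 - 2111 = 1548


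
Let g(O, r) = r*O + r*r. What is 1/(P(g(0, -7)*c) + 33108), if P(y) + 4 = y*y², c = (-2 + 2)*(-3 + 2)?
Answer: 1/33104 ≈ 3.0208e-5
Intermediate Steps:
g(O, r) = r² + O*r (g(O, r) = O*r + r² = r² + O*r)
c = 0 (c = 0*(-1) = 0)
P(y) = -4 + y³ (P(y) = -4 + y*y² = -4 + y³)
1/(P(g(0, -7)*c) + 33108) = 1/((-4 + (-7*(0 - 7)*0)³) + 33108) = 1/((-4 + (-7*(-7)*0)³) + 33108) = 1/((-4 + (49*0)³) + 33108) = 1/((-4 + 0³) + 33108) = 1/((-4 + 0) + 33108) = 1/(-4 + 33108) = 1/33104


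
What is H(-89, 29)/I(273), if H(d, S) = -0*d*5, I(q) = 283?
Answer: 0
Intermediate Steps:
H(d, S) = 0 (H(d, S) = -6*0*5 = 0*5 = 0)
H(-89, 29)/I(273) = 0/283 = 0*(1/283) = 0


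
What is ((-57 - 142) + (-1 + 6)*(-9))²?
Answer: 59536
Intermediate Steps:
((-57 - 142) + (-1 + 6)*(-9))² = (-199 + 5*(-9))² = (-199 - 45)² = (-244)² = 59536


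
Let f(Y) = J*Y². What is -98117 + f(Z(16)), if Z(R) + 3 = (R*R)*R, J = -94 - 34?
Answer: -2144437189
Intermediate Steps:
J = -128
Z(R) = -3 + R³ (Z(R) = -3 + (R*R)*R = -3 + R²*R = -3 + R³)
f(Y) = -128*Y²
-98117 + f(Z(16)) = -98117 - 128*(-3 + 16³)² = -98117 - 128*(-3 + 4096)² = -98117 - 128*4093² = -98117 - 128*16752649 = -98117 - 2144339072 = -2144437189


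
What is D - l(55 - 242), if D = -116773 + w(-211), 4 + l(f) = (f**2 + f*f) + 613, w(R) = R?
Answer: -187531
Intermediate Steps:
l(f) = 609 + 2*f**2 (l(f) = -4 + ((f**2 + f*f) + 613) = -4 + ((f**2 + f**2) + 613) = -4 + (2*f**2 + 613) = -4 + (613 + 2*f**2) = 609 + 2*f**2)
D = -116984 (D = -116773 - 211 = -116984)
D - l(55 - 242) = -116984 - (609 + 2*(55 - 242)**2) = -116984 - (609 + 2*(-187)**2) = -116984 - (609 + 2*34969) = -116984 - (609 + 69938) = -116984 - 1*70547 = -116984 - 70547 = -187531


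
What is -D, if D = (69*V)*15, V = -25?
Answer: 25875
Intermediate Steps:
D = -25875 (D = (69*(-25))*15 = -1725*15 = -25875)
-D = -1*(-25875) = 25875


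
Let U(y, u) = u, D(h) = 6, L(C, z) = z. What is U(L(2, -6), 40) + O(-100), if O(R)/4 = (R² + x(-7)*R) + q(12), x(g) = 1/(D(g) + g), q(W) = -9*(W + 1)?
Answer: 39972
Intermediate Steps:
q(W) = -9 - 9*W (q(W) = -9*(1 + W) = -9 - 9*W)
x(g) = 1/(6 + g)
O(R) = -468 - 4*R + 4*R² (O(R) = 4*((R² + R/(6 - 7)) + (-9 - 9*12)) = 4*((R² + R/(-1)) + (-9 - 108)) = 4*((R² - R) - 117) = 4*(-117 + R² - R) = -468 - 4*R + 4*R²)
U(L(2, -6), 40) + O(-100) = 40 + (-468 - 4*(-100) + 4*(-100)²) = 40 + (-468 + 400 + 4*10000) = 40 + (-468 + 400 + 40000) = 40 + 39932 = 39972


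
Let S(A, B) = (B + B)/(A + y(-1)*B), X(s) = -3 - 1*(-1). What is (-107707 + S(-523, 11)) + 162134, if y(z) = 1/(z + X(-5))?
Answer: 42997297/790 ≈ 54427.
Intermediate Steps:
X(s) = -2 (X(s) = -3 + 1 = -2)
y(z) = 1/(-2 + z) (y(z) = 1/(z - 2) = 1/(-2 + z))
S(A, B) = 2*B/(A - B/3) (S(A, B) = (B + B)/(A + B/(-2 - 1)) = (2*B)/(A + B/(-3)) = (2*B)/(A - B/3) = 2*B/(A - B/3))
(-107707 + S(-523, 11)) + 162134 = (-107707 + 6*11/(-1*11 + 3*(-523))) + 162134 = (-107707 + 6*11/(-11 - 1569)) + 162134 = (-107707 + 6*11/(-1580)) + 162134 = (-107707 + 6*11*(-1/1580)) + 162134 = (-107707 - 33/790) + 162134 = -85088563/790 + 162134 = 42997297/790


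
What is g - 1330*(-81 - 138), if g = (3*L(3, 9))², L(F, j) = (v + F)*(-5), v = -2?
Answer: 291495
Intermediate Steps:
L(F, j) = 10 - 5*F (L(F, j) = (-2 + F)*(-5) = 10 - 5*F)
g = 225 (g = (3*(10 - 5*3))² = (3*(10 - 15))² = (3*(-5))² = (-15)² = 225)
g - 1330*(-81 - 138) = 225 - 1330*(-81 - 138) = 225 - 1330*(-219) = 225 - 1*(-291270) = 225 + 291270 = 291495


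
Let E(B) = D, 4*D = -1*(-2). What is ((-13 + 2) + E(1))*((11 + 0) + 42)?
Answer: -1113/2 ≈ -556.50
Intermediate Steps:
D = ½ (D = (-1*(-2))/4 = (¼)*2 = ½ ≈ 0.50000)
E(B) = ½
((-13 + 2) + E(1))*((11 + 0) + 42) = ((-13 + 2) + ½)*((11 + 0) + 42) = (-11 + ½)*(11 + 42) = -21/2*53 = -1113/2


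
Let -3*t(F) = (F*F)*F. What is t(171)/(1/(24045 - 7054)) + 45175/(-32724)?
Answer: -926728246326883/32724 ≈ -2.8320e+10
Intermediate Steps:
t(F) = -F**3/3 (t(F) = -F*F*F/3 = -F**2*F/3 = -F**3/3)
t(171)/(1/(24045 - 7054)) + 45175/(-32724) = (-1/3*171**3)/(1/(24045 - 7054)) + 45175/(-32724) = (-1/3*5000211)/(1/16991) + 45175*(-1/32724) = -1666737/1/16991 - 45175/32724 = -1666737*16991 - 45175/32724 = -28319528367 - 45175/32724 = -926728246326883/32724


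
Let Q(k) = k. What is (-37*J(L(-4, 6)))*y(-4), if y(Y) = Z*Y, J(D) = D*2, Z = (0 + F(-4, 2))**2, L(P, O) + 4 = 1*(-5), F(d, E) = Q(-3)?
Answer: -23976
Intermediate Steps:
F(d, E) = -3
L(P, O) = -9 (L(P, O) = -4 + 1*(-5) = -4 - 5 = -9)
Z = 9 (Z = (0 - 3)**2 = (-3)**2 = 9)
J(D) = 2*D
y(Y) = 9*Y
(-37*J(L(-4, 6)))*y(-4) = (-74*(-9))*(9*(-4)) = -37*(-18)*(-36) = 666*(-36) = -23976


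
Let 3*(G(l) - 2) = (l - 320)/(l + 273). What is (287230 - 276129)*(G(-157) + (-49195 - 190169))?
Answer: -308232042251/116 ≈ -2.6572e+9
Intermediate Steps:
G(l) = 2 + (-320 + l)/(3*(273 + l)) (G(l) = 2 + ((l - 320)/(l + 273))/3 = 2 + ((-320 + l)/(273 + l))/3 = 2 + (-320 + l)/(3*(273 + l)))
(287230 - 276129)*(G(-157) + (-49195 - 190169)) = (287230 - 276129)*((1318 + 7*(-157))/(3*(273 - 157)) + (-49195 - 190169)) = 11101*((⅓)*(1318 - 1099)/116 - 239364) = 11101*((⅓)*(1/116)*219 - 239364) = 11101*(73/116 - 239364) = 11101*(-27766151/116) = -308232042251/116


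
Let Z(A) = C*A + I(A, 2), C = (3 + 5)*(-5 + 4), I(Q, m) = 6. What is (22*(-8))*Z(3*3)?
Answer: 11616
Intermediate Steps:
C = -8 (C = 8*(-1) = -8)
Z(A) = 6 - 8*A (Z(A) = -8*A + 6 = 6 - 8*A)
(22*(-8))*Z(3*3) = (22*(-8))*(6 - 24*3) = -176*(6 - 8*9) = -176*(6 - 72) = -176*(-66) = 11616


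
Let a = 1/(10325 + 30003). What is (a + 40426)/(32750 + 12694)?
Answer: 543433243/610888544 ≈ 0.88958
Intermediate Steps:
a = 1/40328 ≈ 2.4797e-5
(a + 40426)/(32750 + 12694) = (1/40328 + 40426)/(32750 + 12694) = (1630299729/40328)/45444 = (1630299729/40328)*(1/45444) = 543433243/610888544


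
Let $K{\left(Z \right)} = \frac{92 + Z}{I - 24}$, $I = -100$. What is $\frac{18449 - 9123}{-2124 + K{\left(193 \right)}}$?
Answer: $- \frac{1156424}{263661} \approx -4.386$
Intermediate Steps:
$K{\left(Z \right)} = - \frac{23}{31} - \frac{Z}{124}$ ($K{\left(Z \right)} = \frac{92 + Z}{-100 - 24} = \frac{92 + Z}{-124} = \left(92 + Z\right) \left(- \frac{1}{124}\right) = - \frac{23}{31} - \frac{Z}{124}$)
$\frac{18449 - 9123}{-2124 + K{\left(193 \right)}} = \frac{18449 - 9123}{-2124 - \frac{285}{124}} = \frac{9326}{-2124 - \frac{285}{124}} = \frac{9326}{- \frac{263661}{124}} = 9326 \left(- \frac{124}{263661}\right) = - \frac{1156424}{263661}$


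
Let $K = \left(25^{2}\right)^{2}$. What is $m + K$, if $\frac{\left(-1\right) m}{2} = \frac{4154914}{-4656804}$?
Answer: $\frac{454768093082}{1164201} \approx 3.9063 \cdot 10^{5}$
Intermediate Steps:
$m = \frac{2077457}{1164201}$ ($m = - 2 \frac{4154914}{-4656804} = - 2 \cdot 4154914 \left(- \frac{1}{4656804}\right) = \left(-2\right) \left(- \frac{2077457}{2328402}\right) = \frac{2077457}{1164201} \approx 1.7844$)
$K = 390625$ ($K = 625^{2} = 390625$)
$m + K = \frac{2077457}{1164201} + 390625 = \frac{454768093082}{1164201}$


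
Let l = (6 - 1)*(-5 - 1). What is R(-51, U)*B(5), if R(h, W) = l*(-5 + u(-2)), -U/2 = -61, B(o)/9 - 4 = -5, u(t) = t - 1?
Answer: -2160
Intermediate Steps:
l = -30 (l = 5*(-6) = -30)
u(t) = -1 + t
B(o) = -9 (B(o) = 36 + 9*(-5) = 36 - 45 = -9)
U = 122 (U = -2*(-61) = 122)
R(h, W) = 240 (R(h, W) = -30*(-5 + (-1 - 2)) = -30*(-5 - 3) = -30*(-8) = 240)
R(-51, U)*B(5) = 240*(-9) = -2160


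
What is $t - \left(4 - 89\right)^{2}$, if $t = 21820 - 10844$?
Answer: $3751$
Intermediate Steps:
$t = 10976$
$t - \left(4 - 89\right)^{2} = 10976 - \left(4 - 89\right)^{2} = 10976 - \left(-85\right)^{2} = 10976 - 7225 = 3751$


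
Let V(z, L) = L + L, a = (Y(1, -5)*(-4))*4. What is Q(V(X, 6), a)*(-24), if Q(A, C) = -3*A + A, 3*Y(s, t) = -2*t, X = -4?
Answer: 576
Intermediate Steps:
Y(s, t) = -2*t/3 (Y(s, t) = (-2*t)/3 = -2*t/3)
a = -160/3 (a = (-⅔*(-5)*(-4))*4 = ((10/3)*(-4))*4 = -40/3*4 = -160/3 ≈ -53.333)
V(z, L) = 2*L
Q(A, C) = -2*A
Q(V(X, 6), a)*(-24) = -4*6*(-24) = -2*12*(-24) = -24*(-24) = 576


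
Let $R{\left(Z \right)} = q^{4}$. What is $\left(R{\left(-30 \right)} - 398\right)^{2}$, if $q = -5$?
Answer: $51529$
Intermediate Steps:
$R{\left(Z \right)} = 625$ ($R{\left(Z \right)} = \left(-5\right)^{4} = 625$)
$\left(R{\left(-30 \right)} - 398\right)^{2} = \left(625 - 398\right)^{2} = 227^{2} = 51529$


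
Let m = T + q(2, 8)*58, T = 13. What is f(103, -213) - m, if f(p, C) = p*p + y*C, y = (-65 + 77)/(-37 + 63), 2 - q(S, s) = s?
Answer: 140994/13 ≈ 10846.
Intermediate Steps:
q(S, s) = 2 - s
y = 6/13 (y = 12/26 = 12*(1/26) = 6/13 ≈ 0.46154)
f(p, C) = p² + 6*C/13 (f(p, C) = p*p + 6*C/13 = p² + 6*C/13)
m = -335 (m = 13 + (2 - 1*8)*58 = 13 + (2 - 8)*58 = 13 - 6*58 = 13 - 348 = -335)
f(103, -213) - m = (103² + (6/13)*(-213)) - 1*(-335) = (10609 - 1278/13) + 335 = 136639/13 + 335 = 140994/13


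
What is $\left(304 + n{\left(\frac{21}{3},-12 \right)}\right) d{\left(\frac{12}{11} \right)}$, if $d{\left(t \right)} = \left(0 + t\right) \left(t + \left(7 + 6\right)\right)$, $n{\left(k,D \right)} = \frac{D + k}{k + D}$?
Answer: $\frac{567300}{121} \approx 4688.4$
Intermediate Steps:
$n{\left(k,D \right)} = 1$ ($n{\left(k,D \right)} = \frac{D + k}{D + k} = 1$)
$d{\left(t \right)} = t \left(13 + t\right)$ ($d{\left(t \right)} = t \left(t + 13\right) = t \left(13 + t\right)$)
$\left(304 + n{\left(\frac{21}{3},-12 \right)}\right) d{\left(\frac{12}{11} \right)} = \left(304 + 1\right) \frac{12}{11} \left(13 + \frac{12}{11}\right) = 305 \cdot 12 \cdot \frac{1}{11} \left(13 + 12 \cdot \frac{1}{11}\right) = 305 \frac{12 \left(13 + \frac{12}{11}\right)}{11} = 305 \cdot \frac{12}{11} \cdot \frac{155}{11} = 305 \cdot \frac{1860}{121} = \frac{567300}{121}$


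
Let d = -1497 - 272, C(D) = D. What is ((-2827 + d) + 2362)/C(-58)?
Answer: 1117/29 ≈ 38.517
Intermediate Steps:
d = -1769
((-2827 + d) + 2362)/C(-58) = ((-2827 - 1769) + 2362)/(-58) = (-4596 + 2362)*(-1/58) = -2234*(-1/58) = 1117/29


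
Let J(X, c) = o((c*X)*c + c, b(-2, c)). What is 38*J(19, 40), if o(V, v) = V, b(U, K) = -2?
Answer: 1156720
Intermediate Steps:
J(X, c) = c + X*c² (J(X, c) = (c*X)*c + c = (X*c)*c + c = X*c² + c = c + X*c²)
38*J(19, 40) = 38*(40*(1 + 19*40)) = 38*(40*(1 + 760)) = 38*(40*761) = 38*30440 = 1156720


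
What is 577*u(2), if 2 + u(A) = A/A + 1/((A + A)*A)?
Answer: -4039/8 ≈ -504.88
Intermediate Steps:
u(A) = -1 + 1/(2*A²) (u(A) = -2 + (A/A + 1/((A + A)*A)) = -2 + (1 + 1/(((2*A))*A)) = -2 + (1 + (1/(2*A))/A) = -2 + (1 + 1/(2*A²)) = -1 + 1/(2*A²))
577*u(2) = 577*(-1 + (½)/2²) = 577*(-1 + (½)*(¼)) = 577*(-1 + ⅛) = 577*(-7/8) = -4039/8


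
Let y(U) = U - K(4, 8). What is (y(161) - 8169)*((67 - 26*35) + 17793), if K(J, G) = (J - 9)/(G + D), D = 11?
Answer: -2578891650/19 ≈ -1.3573e+8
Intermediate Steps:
K(J, G) = (-9 + J)/(11 + G) (K(J, G) = (J - 9)/(G + 11) = (-9 + J)/(11 + G))
y(U) = 5/19 + U (y(U) = U - (-9 + 4)/(11 + 8) = U - (-5)/19 = U - 1*(-5/19) = U + 5/19 = 5/19 + U)
(y(161) - 8169)*((67 - 26*35) + 17793) = ((5/19 + 161) - 8169)*((67 - 26*35) + 17793) = (3064/19 - 8169)*((67 - 910) + 17793) = -152147*(-843 + 17793)/19 = -152147/19*16950 = -2578891650/19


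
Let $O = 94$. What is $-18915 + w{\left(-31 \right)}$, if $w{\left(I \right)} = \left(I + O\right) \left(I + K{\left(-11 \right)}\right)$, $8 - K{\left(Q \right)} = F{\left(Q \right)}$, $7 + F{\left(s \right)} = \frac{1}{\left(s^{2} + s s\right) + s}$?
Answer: $- \frac{219156}{11} \approx -19923.0$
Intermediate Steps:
$F{\left(s \right)} = -7 + \frac{1}{s + 2 s^{2}}$ ($F{\left(s \right)} = -7 + \frac{1}{\left(s^{2} + s s\right) + s} = -7 + \frac{1}{\left(s^{2} + s^{2}\right) + s} = -7 + \frac{1}{2 s^{2} + s} = -7 + \frac{1}{s + 2 s^{2}}$)
$K{\left(Q \right)} = 8 - \frac{1 - 14 Q^{2} - 7 Q}{Q \left(1 + 2 Q\right)}$
$w{\left(I \right)} = \left(94 + I\right) \left(\frac{3464}{231} + I\right)$ ($w{\left(I \right)} = \left(I + 94\right) \left(I + \frac{-1 + 15 \left(-11\right) + 30 \left(-11\right)^{2}}{\left(-11\right) \left(1 + 2 \left(-11\right)\right)}\right) = \left(94 + I\right) \left(I - \frac{-1 - 165 + 30 \cdot 121}{11 \left(1 - 22\right)}\right) = \left(94 + I\right) \left(I - \frac{-1 - 165 + 3630}{11 \left(-21\right)}\right) = \left(94 + I\right) \left(I - \left(- \frac{1}{231}\right) 3464\right) = \left(94 + I\right) \left(I + \frac{3464}{231}\right) = \left(94 + I\right) \left(\frac{3464}{231} + I\right)$)
$-18915 + w{\left(-31 \right)} = -18915 + \left(\frac{325616}{231} + \left(-31\right)^{2} + \frac{25178}{231} \left(-31\right)\right) = -18915 + \left(\frac{325616}{231} + 961 - \frac{780518}{231}\right) = -18915 - \frac{11091}{11} = - \frac{219156}{11}$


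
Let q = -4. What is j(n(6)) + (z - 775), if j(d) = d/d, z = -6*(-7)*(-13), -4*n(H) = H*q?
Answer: -1320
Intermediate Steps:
n(H) = H (n(H) = -H*(-4)/4 = -(-1)*H = H)
z = -546 (z = 42*(-13) = -546)
j(d) = 1
j(n(6)) + (z - 775) = 1 + (-546 - 775) = 1 - 1321 = -1320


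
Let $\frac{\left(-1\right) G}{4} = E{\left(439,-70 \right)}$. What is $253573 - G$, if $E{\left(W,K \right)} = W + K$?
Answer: $255049$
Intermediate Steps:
$E{\left(W,K \right)} = K + W$
$G = -1476$ ($G = - 4 \left(-70 + 439\right) = \left(-4\right) 369 = -1476$)
$253573 - G = 253573 - -1476 = 253573 + 1476 = 255049$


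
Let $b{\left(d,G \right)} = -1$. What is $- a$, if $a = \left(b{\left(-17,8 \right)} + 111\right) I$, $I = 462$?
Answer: $-50820$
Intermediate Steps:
$a = 50820$ ($a = \left(-1 + 111\right) 462 = 110 \cdot 462 = 50820$)
$- a = \left(-1\right) 50820 = -50820$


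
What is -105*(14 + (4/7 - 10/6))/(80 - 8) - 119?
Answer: -9923/72 ≈ -137.82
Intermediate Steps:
-105*(14 + (4/7 - 10/6))/(80 - 8) - 119 = -105*(14 + (4*(⅐) - 10*⅙))/72 - 119 = -105*(14 + (4/7 - 5/3))/72 - 119 = -105*(14 - 23/21)/72 - 119 = -1355/72 - 119 = -9923/72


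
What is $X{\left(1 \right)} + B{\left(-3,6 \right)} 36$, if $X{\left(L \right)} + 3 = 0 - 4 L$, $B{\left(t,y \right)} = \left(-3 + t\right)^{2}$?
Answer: $1289$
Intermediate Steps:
$X{\left(L \right)} = -3 - 4 L$ ($X{\left(L \right)} = -3 + \left(0 - 4 L\right) = -3 - 4 L$)
$X{\left(1 \right)} + B{\left(-3,6 \right)} 36 = \left(-3 - 4\right) + \left(-3 - 3\right)^{2} \cdot 36 = \left(-3 - 4\right) + \left(-6\right)^{2} \cdot 36 = -7 + 36 \cdot 36 = -7 + 1296 = 1289$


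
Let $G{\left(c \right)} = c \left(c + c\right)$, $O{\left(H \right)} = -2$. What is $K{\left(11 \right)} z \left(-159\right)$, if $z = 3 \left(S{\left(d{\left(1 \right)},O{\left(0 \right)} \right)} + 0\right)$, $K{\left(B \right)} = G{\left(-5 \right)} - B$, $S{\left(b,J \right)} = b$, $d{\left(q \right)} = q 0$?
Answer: $0$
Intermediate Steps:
$d{\left(q \right)} = 0$
$G{\left(c \right)} = 2 c^{2}$ ($G{\left(c \right)} = c 2 c = 2 c^{2}$)
$K{\left(B \right)} = 50 - B$ ($K{\left(B \right)} = 2 \left(-5\right)^{2} - B = 2 \cdot 25 - B = 50 - B$)
$z = 0$ ($z = 3 \left(0 + 0\right) = 3 \cdot 0 = 0$)
$K{\left(11 \right)} z \left(-159\right) = \left(50 - 11\right) 0 \left(-159\right) = 39 \cdot 0 \left(-159\right) = 0 \left(-159\right) = 0$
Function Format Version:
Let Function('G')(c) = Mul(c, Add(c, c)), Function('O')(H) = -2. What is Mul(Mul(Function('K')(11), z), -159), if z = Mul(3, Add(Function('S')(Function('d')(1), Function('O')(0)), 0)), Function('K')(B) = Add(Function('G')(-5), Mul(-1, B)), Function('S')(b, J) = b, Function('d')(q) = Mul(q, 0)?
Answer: 0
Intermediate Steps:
Function('d')(q) = 0
Function('G')(c) = Mul(2, Pow(c, 2)) (Function('G')(c) = Mul(c, Mul(2, c)) = Mul(2, Pow(c, 2)))
Function('K')(B) = Add(50, Mul(-1, B)) (Function('K')(B) = Add(Mul(2, Pow(-5, 2)), Mul(-1, B)) = Add(Mul(2, 25), Mul(-1, B)) = Add(50, Mul(-1, B)))
z = 0 (z = Mul(3, Add(0, 0)) = Mul(3, 0) = 0)
Mul(Mul(Function('K')(11), z), -159) = Mul(Mul(Add(50, Mul(-1, 11)), 0), -159) = Mul(Mul(Add(50, -11), 0), -159) = Mul(Mul(39, 0), -159) = Mul(0, -159) = 0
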